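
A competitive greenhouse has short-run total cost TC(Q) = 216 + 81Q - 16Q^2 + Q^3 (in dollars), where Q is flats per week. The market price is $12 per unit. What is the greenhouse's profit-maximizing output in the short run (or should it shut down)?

Shut down

Variable cost is VC = 81Q - 16Q^2 + Q^3, so AVC = VC/Q = 81 - 16Q + Q^2 and MC = dTC/dQ = 81 - 32Q + 3Q^2.
AVC is minimized where dAVC/dQ = -16 + 2Q = 0, at Q = 8; min AVC = 81 - 16·8 + 8^2 = $17.
Since P = $12 < min AVC = $17, price fails to cover variable cost at any output.
Shutting down limits the loss to fixed cost, $216.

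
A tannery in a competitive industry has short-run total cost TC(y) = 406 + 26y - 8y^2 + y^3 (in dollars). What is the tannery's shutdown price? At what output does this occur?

$10 per unit, at y = 4

The shutdown price is the minimum of AVC. VC = 26y - 8y^2 + y^3, so AVC = 26 - 8y + y^2.
dAVC/dy = -8 + 2y = 0 gives y = 4. min AVC = 26 - 8·4 + 4^2 = 10.
The firm shuts down for any P below $10.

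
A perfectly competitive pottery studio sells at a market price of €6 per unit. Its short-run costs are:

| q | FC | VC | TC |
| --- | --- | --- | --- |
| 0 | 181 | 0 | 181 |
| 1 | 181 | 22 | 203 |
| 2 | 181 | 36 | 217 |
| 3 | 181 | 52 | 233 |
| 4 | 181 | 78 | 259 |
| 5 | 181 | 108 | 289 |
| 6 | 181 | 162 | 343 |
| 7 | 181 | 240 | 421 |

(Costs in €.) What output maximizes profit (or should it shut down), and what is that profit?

Tabulate TR − TC: q=0: -181; q=1: -197; q=2: -205; q=3: -215; q=4: -235; q=5: -259; q=6: -307; q=7: -379.
Profit is highest at q = 0. Equivalently, the lowest AVC in the table is 52/3 ≈ €17.33 at q = 3, and P = €6 falls below it — price never covers variable cost, so the firm shuts down and loses only its fixed cost.

q = 0 (shut down); profit = -€181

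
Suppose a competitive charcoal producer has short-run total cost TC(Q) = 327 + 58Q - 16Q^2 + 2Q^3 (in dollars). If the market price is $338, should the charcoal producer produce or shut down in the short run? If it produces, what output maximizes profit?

Strip out fixed cost: VC = 58Q - 16Q^2 + 2Q^3. Then AVC = 58 - 16Q + 2Q^2 and MC = 58 - 32Q + 6Q^2.
AVC hits its minimum where MC = AVC, at Q = 4, giving min AVC = 58 - 16·4 + 2·4^2 = $26.
Because $338 ≥ $26, revenue can cover variable cost; the firm operates.
P = MC gives -280 - 32Q + 6Q^2 = 0, with roots -14/3 and 10. Take the larger (rising MC): Q* = 10.
Check: AVC at Q = 10 is $98 ≤ P, so revenue covers variable cost.
Profit = P·Q − TC = 338·10 − 1307 = $2073.

Produce at Q = 10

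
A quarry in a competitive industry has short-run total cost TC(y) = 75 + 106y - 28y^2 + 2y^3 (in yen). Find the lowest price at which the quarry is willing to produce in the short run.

¥8 per unit

The shutdown price is the minimum of AVC. VC = 106y - 28y^2 + 2y^3, so AVC = 106 - 28y + 2y^2.
At the minimum of AVC, MC = AVC. MC = 106 - 56y + 6y^2; setting MC = AVC gives 4y^2 - 28y = 0, so y = 7. min AVC = 8.
So the shutdown price is ¥8.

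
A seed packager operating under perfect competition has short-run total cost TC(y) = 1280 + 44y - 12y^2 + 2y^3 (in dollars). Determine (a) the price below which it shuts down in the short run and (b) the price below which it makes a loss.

Shutdown price = $26; break-even price = $236

Shutdown price = min AVC. AVC = 44 - 12y + 2y^2, with vertex at y = 3 and minimum $26.
ATC = 1280/y + 44 - 12y + 2y^2. Setting dATC/dy = −1280/y^2 − 12 + 4y = 0 gives y = 8 (since 4·8^3 − 12·8^2 = 1280).
min ATC = 1280/8 + 44 − 12·8 + 2·8^2 = $236. That is the break-even price.
Between these two prices the firm operates at a loss; above $236 it earns a profit.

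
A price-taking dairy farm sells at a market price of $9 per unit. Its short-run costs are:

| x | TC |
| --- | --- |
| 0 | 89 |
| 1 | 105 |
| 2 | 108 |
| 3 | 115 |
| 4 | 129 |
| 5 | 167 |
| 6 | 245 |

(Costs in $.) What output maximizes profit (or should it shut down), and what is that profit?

Compute π = P·x − TC at each output: x=0: -89; x=1: -96; x=2: -90; x=3: -88; x=4: -93; x=5: -122; x=6: -191.
Profit is maximized at x = 3. AVC there is 26/3 = $8.67 ≤ P, so producing beats shutting down (which would give -$89).

x = 3; profit = -$88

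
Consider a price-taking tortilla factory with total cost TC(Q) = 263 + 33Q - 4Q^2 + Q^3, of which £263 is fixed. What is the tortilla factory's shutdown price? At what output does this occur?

£29 per unit, at Q = 2

Short-run supply begins at min AVC. From VC = 33Q - 4Q^2 + Q^3, AVC = 33 - 4Q + Q^2.
dAVC/dQ = -4 + 2Q = 0 gives Q = 2. min AVC = 33 - 4·2 + 2^2 = 29.
So the shutdown price is £29.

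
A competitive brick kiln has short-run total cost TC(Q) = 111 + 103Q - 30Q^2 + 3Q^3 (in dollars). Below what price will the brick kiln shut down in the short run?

$28 per unit

The firm shuts down when price falls below the minimum of average variable cost. AVC = VC/Q = 103 - 30Q + 3Q^2.
At the minimum of AVC, MC = AVC. MC = 103 - 60Q + 9Q^2; setting MC = AVC gives 6Q^2 - 30Q = 0, so Q = 5. min AVC = 28.
For P < $28 the firm produces nothing.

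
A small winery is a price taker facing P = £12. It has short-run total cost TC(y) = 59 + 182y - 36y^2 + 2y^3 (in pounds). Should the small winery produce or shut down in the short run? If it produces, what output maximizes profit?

Shut down

Variable cost is VC = 182y - 36y^2 + 2y^3, so AVC = VC/y = 182 - 36y + 2y^2 and MC = dTC/dy = 182 - 72y + 6y^2.
AVC is minimized where dAVC/dy = -36 + 4y = 0, at y = 9; min AVC = 182 - 36·9 + 2·9^2 = £20.
With P < min AVC (£12 < £20), every unit sold adds to the loss.
The firm minimizes its loss by shutting down and losing only its fixed cost of £59.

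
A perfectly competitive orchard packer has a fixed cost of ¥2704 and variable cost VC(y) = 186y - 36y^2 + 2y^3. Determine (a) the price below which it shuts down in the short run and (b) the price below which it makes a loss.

Shutdown price = ¥24; break-even price = ¥264

AVC = 186 - 36y + 2y^2; minimized at y = 9, giving min AVC = ¥24. That is the shutdown price.
ATC = 2704/y + 186 - 36y + 2y^2. Setting dATC/dy = −2704/y^2 − 36 + 4y = 0 gives y = 13 (since 4·13^3 − 36·13^2 = 2704).
min ATC = 2704/13 + 186 − 36·13 + 2·13^2 = ¥264. That is the break-even price.
For ¥24 ≤ P < ¥264 the firm produces at a loss; below ¥24 it shuts down.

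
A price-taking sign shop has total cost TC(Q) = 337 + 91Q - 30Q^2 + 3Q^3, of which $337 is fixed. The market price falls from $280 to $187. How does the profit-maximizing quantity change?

Output falls from 9 to 8

MC = 91 - 60Q + 9Q^2; the shutdown threshold is min AVC = $16 (at Q = 5).
With P = $280 above the shutdown price, P = MC gives Q = 9.
At P = $187 ≥ min AVC, set P = MC: Q = 8. The firm stays open but cuts output.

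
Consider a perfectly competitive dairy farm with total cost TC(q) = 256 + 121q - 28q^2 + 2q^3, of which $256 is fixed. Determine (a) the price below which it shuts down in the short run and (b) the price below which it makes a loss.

AVC = 121 - 28q + 2q^2; minimized at q = 7, giving min AVC = $23. That is the shutdown price.
ATC = 256/q + 121 - 28q + 2q^2. Setting dATC/dq = −256/q^2 − 28 + 4q = 0 gives q = 8 (since 4·8^3 − 28·8^2 = 256).
min ATC = 256/8 + 121 − 28·8 + 2·8^2 = $57. That is the break-even price.
For $23 ≤ P < $57 the firm produces at a loss; below $23 it shuts down.

Shutdown price = $23; break-even price = $57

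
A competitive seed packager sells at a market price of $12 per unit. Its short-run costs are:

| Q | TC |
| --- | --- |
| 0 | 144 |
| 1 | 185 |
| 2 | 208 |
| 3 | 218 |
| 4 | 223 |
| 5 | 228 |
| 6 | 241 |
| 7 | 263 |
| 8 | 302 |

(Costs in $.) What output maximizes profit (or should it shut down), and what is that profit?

Q = 0 (shut down); profit = -$144

Profit at each row (π = 12Q − TC): Q=0: -144; Q=1: -173; Q=2: -184; Q=3: -182; Q=4: -175; Q=5: -168; Q=6: -169; Q=7: -179; Q=8: -206.
Profit is highest at Q = 0. Equivalently, the lowest AVC in the table is 97/6 ≈ $16.17 at Q = 6, and P = $12 falls below it — price never covers variable cost, so the firm shuts down and loses only its fixed cost.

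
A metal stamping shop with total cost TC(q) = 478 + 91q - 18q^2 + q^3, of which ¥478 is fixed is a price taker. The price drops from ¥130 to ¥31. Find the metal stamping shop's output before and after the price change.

MC = 91 - 36q + 3q^2; the shutdown threshold is min AVC = ¥10 (at q = 9).
With P = ¥130 above the shutdown price, P = MC gives q = 13.
At P = ¥31 ≥ min AVC, set P = MC: q = 10. The firm stays open but cuts output.

Output falls from 13 to 10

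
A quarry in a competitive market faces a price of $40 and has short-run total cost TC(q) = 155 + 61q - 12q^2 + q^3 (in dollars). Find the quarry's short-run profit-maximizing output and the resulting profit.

AVC = 61 - 12q + q^2 has its minimum $25 at q = 6; price $40 clears that bar, so the firm operates.
With MC = 61 - 24q + 3q^2, P = MC on the upward-sloping part at q* = 7.
TR = 40·7 = 280. TC = 155 + 182 = 337. Profit = 280 − 337 = -$57.
Shutting down would mean losing the fixed cost of $155, so operating at a loss of $57 is better by $98.

Profit = -$57 at q = 7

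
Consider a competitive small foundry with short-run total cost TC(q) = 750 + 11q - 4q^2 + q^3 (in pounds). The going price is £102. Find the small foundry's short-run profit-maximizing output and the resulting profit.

Profit = -£260 at q = 7

AVC = 11 - 4q + q^2; min AVC = £7 at q = 2. Since P = £102 ≥ min AVC, the firm produces.
With MC = 11 - 8q + 3q^2, P = MC on the upward-sloping part at q* = 7.
TR = 102·7 = 714. TC = 750 + 224 = 974. Profit = 714 − 974 = -£260.
That loss of £260 beats the £750 the firm would lose by shutting down; producing recovers £490 of fixed cost.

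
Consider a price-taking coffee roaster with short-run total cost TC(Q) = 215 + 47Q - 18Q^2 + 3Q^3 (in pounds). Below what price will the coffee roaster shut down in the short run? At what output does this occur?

Short-run supply begins at min AVC. From VC = 47Q - 18Q^2 + 3Q^3, AVC = 47 - 18Q + 3Q^2.
At the minimum of AVC, MC = AVC. MC = 47 - 36Q + 9Q^2; setting MC = AVC gives 6Q^2 - 18Q = 0, so Q = 3. min AVC = 20.
The firm shuts down for any P below £20.

£20 per unit, at Q = 3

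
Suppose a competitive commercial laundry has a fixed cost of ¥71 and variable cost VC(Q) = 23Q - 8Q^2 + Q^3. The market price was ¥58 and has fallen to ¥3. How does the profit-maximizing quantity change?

MC = 23 - 16Q + 3Q^2; the shutdown threshold is min AVC = ¥7 (at Q = 4).
At P = ¥58 ≥ min AVC, set P = MC on the rising branch: Q = 7.
At P = ¥3 < min AVC = ¥7, price no longer covers variable cost at any output, so the firm shuts down: Q = 0.

Output falls from 7 to 0 (the firm shuts down)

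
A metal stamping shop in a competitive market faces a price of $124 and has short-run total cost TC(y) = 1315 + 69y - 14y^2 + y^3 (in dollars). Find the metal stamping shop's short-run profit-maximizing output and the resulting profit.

Profit = -$347 at y = 11

AVC = 69 - 14y + y^2 has its minimum $20 at y = 7; price $124 clears that bar, so the firm operates.
With MC = 69 - 28y + 3y^2, P = MC on the upward-sloping part at y* = 11.
TR = 124·11 = 1364. TC = 1315 + 396 = 1711. Profit = 1364 − 1711 = -$347.
That loss of $347 beats the $1315 the firm would lose by shutting down; producing recovers $968 of fixed cost.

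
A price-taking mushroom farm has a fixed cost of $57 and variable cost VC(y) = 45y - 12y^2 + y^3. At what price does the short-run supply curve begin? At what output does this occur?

The shutdown price is the minimum of AVC. VC = 45y - 12y^2 + y^3, so AVC = 45 - 12y + y^2.
At the minimum of AVC, MC = AVC. MC = 45 - 24y + 3y^2; setting MC = AVC gives 2y^2 - 12y = 0, so y = 6. min AVC = 9.
For P < $9 the firm produces nothing.

$9 per unit, at y = 6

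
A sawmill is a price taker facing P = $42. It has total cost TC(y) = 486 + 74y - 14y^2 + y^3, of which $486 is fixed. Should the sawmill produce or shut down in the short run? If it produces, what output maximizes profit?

From TC, MC = TC'(y) = 74 - 28y + 3y^2 and AVC = VC/y = 74 - 14y + y^2.
The AVC parabola has its vertex at y = 14/2 = 7, where AVC = 74 - 14·7 + 7^2 = $25.
Because $42 ≥ $25, revenue can cover variable cost; the firm operates.
Solving P = MC: 32 - 28y + 3y^2 = 0 ⇒ y = 4/3 or 8. On the upward-sloping branch, y* = 8.
Check: AVC at y = 8 is $26 ≤ P, so revenue covers variable cost.
Profit = P·y − TC = 42·8 − 694 = -$358, a loss, but smaller than the $486 fixed cost the firm would lose by shutting down.

Produce at y = 8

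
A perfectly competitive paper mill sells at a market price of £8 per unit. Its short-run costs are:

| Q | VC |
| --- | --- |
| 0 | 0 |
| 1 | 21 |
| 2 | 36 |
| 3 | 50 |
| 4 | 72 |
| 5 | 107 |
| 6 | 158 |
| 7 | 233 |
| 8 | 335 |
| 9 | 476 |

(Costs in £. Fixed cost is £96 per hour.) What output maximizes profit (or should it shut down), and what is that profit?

Profit at each row (π = 8Q − TC): Q=0: -96; Q=1: -109; Q=2: -116; Q=3: -122; Q=4: -136; Q=5: -163; Q=6: -206; Q=7: -273; Q=8: -367; Q=9: -500.
Profit is highest at Q = 0. Equivalently, the lowest AVC in the table is 50/3 ≈ £16.67 at Q = 3, and P = £8 falls below it — price never covers variable cost, so the firm shuts down and loses only its fixed cost.

Q = 0 (shut down); profit = -£96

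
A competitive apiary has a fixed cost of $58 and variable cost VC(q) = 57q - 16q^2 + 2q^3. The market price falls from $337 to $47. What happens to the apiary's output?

Output falls from 10 to 5

AVC = 57 - 16q + 2q^2, minimized at q = 4 where min AVC = $25. MC = 57 - 32q + 6q^2.
With P = $337 above the shutdown price, P = MC gives q = 10.
At P = $47 ≥ min AVC, set P = MC: q = 5. The firm stays open but cuts output.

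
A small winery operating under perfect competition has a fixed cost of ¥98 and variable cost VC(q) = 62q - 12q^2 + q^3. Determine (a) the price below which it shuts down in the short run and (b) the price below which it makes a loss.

AVC = 62 - 12q + q^2; minimized at q = 6, giving min AVC = ¥26. That is the shutdown price.
ATC = 98/q + 62 - 12q + q^2. Setting dATC/dq = −98/q^2 − 12 + 2q = 0 gives q = 7 (since 2·7^3 − 12·7^2 = 98).
min ATC = 98/7 + 62 − 12·7 + 7^2 = ¥41. That is the break-even price.
Between these two prices the firm operates at a loss; above ¥41 it earns a profit.

Shutdown price = ¥26; break-even price = ¥41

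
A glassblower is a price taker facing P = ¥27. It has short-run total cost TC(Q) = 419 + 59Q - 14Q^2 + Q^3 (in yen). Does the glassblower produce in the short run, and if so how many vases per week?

From TC, MC = TC'(Q) = 59 - 28Q + 3Q^2 and AVC = VC/Q = 59 - 14Q + Q^2.
AVC is minimized where dAVC/dQ = -14 + 2Q = 0, at Q = 7; min AVC = 59 - 14·7 + 7^2 = ¥10.
P = ¥27 exceeds min AVC = ¥10, so the firm stays open.
P = MC gives 32 - 28Q + 3Q^2 = 0, with roots 4/3 and 8. Take the larger (rising MC): Q* = 8.
Check: AVC at Q = 8 is ¥11 ≤ P, so revenue covers variable cost.
Profit = P·Q − TC = 27·8 − 507 = -¥291, a loss, but smaller than the ¥419 fixed cost the firm would lose by shutting down.

Produce at Q = 8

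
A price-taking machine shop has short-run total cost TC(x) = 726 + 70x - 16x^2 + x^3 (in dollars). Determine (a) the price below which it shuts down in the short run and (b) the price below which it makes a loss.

Shutdown price = $6; break-even price = $81

Shutdown price = min AVC. AVC = 70 - 16x + x^2, with vertex at x = 8 and minimum $6.
ATC = 726/x + 70 - 16x + x^2. Setting dATC/dx = −726/x^2 − 16 + 2x = 0 gives x = 11 (since 2·11^3 − 16·11^2 = 726).
min ATC = 726/11 + 70 − 16·11 + 11^2 = $81. That is the break-even price.
Between these two prices the firm operates at a loss; above $81 it earns a profit.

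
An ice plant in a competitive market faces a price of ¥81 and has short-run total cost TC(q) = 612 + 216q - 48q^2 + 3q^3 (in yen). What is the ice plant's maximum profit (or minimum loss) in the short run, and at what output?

AVC = 216 - 48q + 3q^2 has its minimum ¥24 at q = 8; price ¥81 clears that bar, so the firm operates.
With MC = 216 - 96q + 9q^2, P = MC on the upward-sloping part at q* = 9.
TR = 81·9 = 729. TC = 612 + 243 = 855. Profit = 729 − 855 = -¥126.
That loss of ¥126 beats the ¥612 the firm would lose by shutting down; producing recovers ¥486 of fixed cost.

Profit = -¥126 at q = 9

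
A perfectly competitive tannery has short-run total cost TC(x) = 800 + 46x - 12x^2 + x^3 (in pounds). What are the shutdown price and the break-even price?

Shutdown price = min AVC. AVC = 46 - 12x + x^2, with vertex at x = 6 and minimum £10.
ATC = 800/x + 46 - 12x + x^2. Setting dATC/dx = −800/x^2 − 12 + 2x = 0 gives x = 10 (since 2·10^3 − 12·10^2 = 800).
min ATC = 800/10 + 46 − 12·10 + 10^2 = £106. That is the break-even price.
For £10 ≤ P < £106 the firm produces at a loss; below £10 it shuts down.

Shutdown price = £10; break-even price = £106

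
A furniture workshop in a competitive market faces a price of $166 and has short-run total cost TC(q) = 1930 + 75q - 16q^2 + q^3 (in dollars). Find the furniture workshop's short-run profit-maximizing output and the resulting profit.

AVC = 75 - 16q + q^2 has its minimum $11 at q = 8; price $166 clears that bar, so the firm operates.
With MC = 75 - 32q + 3q^2, P = MC on the upward-sloping part at q* = 13.
TR = 166·13 = 2158. TC = 1930 + 468 = 2398. Profit = 2158 − 2398 = -$240.
That loss of $240 beats the $1930 the firm would lose by shutting down; producing recovers $1690 of fixed cost.

Profit = -$240 at q = 13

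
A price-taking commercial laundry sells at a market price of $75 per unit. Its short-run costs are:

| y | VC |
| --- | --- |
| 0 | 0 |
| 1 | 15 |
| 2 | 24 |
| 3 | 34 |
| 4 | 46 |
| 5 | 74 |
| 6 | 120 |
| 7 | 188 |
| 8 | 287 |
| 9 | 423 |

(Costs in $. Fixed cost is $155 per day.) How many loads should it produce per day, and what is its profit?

y = 7; profit = $182

Profit at each row (π = 75y − TC): y=0: -155; y=1: -95; y=2: -29; y=3: 36; y=4: 99; y=5: 146; y=6: 175; y=7: 182; y=8: 158; y=9: 97.
Profit is maximized at y = 7. AVC there is 188/7 = $26.86 ≤ P, so producing beats shutting down (which would give -$155).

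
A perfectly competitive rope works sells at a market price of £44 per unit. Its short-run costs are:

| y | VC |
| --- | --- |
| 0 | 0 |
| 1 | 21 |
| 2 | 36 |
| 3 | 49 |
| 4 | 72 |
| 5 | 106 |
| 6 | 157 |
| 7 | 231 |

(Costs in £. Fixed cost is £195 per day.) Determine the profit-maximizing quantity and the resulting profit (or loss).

y = 5; profit = -£81

Compute π = P·y − TC at each output: y=0: -195; y=1: -172; y=2: -143; y=3: -112; y=4: -91; y=5: -81; y=6: -88; y=7: -118.
Profit is maximized at y = 5. AVC there is 106/5 = £21.20 ≤ P, so producing beats shutting down (which would give -£195).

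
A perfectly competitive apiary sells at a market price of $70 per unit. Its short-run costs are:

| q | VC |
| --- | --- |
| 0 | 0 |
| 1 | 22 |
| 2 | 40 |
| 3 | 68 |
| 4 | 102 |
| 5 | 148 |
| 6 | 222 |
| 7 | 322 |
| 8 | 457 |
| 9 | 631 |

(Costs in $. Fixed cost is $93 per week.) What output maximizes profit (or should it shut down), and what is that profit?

Tabulate TR − TC: q=0: -93; q=1: -45; q=2: 7; q=3: 49; q=4: 85; q=5: 109; q=6: 105; q=7: 75; q=8: 10; q=9: -94.
Profit is maximized at q = 5. AVC there is 148/5 = $29.60 ≤ P, so producing beats shutting down (which would give -$93).

q = 5; profit = $109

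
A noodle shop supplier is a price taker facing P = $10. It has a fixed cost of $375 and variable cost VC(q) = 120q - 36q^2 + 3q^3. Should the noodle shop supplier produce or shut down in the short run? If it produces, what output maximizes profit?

Variable cost is VC = 120q - 36q^2 + 3q^3, so AVC = VC/q = 120 - 36q + 3q^2 and MC = dTC/dq = 120 - 72q + 9q^2.
The AVC parabola has its vertex at q = 36/6 = 6, where AVC = 120 - 36·6 + 3·6^2 = $12.
P = $10 lies below min AVC = $12; no output level covers variable cost.
Best response: produce nothing and absorb the $375 fixed cost.

Shut down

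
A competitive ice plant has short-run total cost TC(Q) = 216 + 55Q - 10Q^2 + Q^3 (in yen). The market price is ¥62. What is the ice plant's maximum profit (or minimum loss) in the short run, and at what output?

AVC = 55 - 10Q + Q^2 has its minimum ¥30 at Q = 5; price ¥62 clears that bar, so the firm operates.
MC = 55 - 20Q + 3Q^2. Setting P = MC and taking the root on the rising branch gives Q* = 7.
TR = 62·7 = 434. TC = 216 + 238 = 454. Profit = 434 − 454 = -¥20.
That loss of ¥20 beats the ¥216 the firm would lose by shutting down; producing recovers ¥196 of fixed cost.

Profit = -¥20 at Q = 7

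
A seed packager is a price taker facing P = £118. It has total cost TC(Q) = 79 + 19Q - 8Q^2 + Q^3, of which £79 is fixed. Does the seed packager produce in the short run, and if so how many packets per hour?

From TC, MC = TC'(Q) = 19 - 16Q + 3Q^2 and AVC = VC/Q = 19 - 8Q + Q^2.
The AVC parabola has its vertex at Q = 8/2 = 4, where AVC = 19 - 8·4 + 4^2 = £3.
Because £118 ≥ £3, revenue can cover variable cost; the firm operates.
P = MC gives -99 - 16Q + 3Q^2 = 0, with roots -11/3 and 9. Take the larger (rising MC): Q* = 9.
Check: AVC at Q = 9 is £28 ≤ P, so revenue covers variable cost.
Profit = P·Q − TC = 118·9 − 331 = £731.

Produce at Q = 9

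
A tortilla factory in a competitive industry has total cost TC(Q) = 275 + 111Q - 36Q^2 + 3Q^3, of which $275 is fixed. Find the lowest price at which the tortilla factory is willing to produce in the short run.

The shutdown price is the minimum of AVC. VC = 111Q - 36Q^2 + 3Q^3, so AVC = 111 - 36Q + 3Q^2.
At the minimum of AVC, MC = AVC. MC = 111 - 72Q + 9Q^2; setting MC = AVC gives 6Q^2 - 36Q = 0, so Q = 6. min AVC = 3.
For P < $3 the firm produces nothing.

$3 per unit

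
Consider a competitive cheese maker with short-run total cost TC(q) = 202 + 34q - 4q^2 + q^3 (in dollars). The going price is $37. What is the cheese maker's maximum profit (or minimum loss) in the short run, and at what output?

AVC = 34 - 4q + q^2; min AVC = $30 at q = 2. Since P = $37 ≥ min AVC, the firm produces.
With MC = 34 - 8q + 3q^2, P = MC on the upward-sloping part at q* = 3.
TR = 37·3 = 111. TC = 202 + 93 = 295. Profit = 111 − 295 = -$184.
Shutting down would mean losing the fixed cost of $202, so operating at a loss of $184 is better by $18.

Profit = -$184 at q = 3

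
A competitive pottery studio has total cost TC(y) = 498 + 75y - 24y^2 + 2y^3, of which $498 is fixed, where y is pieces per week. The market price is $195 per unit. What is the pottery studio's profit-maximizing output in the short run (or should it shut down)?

From TC, MC = TC'(y) = 75 - 48y + 6y^2 and AVC = VC/y = 75 - 24y + 2y^2.
AVC is minimized where dAVC/dy = -24 + 4y = 0, at y = 6; min AVC = 75 - 24·6 + 2·6^2 = $3.
Since P = $195 ≥ min AVC = $3, price covers variable cost and the firm should produce.
Solving P = MC: -120 - 48y + 6y^2 = 0 ⇒ y = -2 or 10. On the upward-sloping branch, y* = 10.
Check: AVC at y = 10 is $35 ≤ P, so revenue covers variable cost.
Profit = P·y − TC = 195·10 − 848 = $1102.

Produce at y = 10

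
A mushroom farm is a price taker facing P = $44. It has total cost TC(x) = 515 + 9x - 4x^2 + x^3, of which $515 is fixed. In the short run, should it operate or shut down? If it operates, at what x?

Produce at x = 5

Variable cost is VC = 9x - 4x^2 + x^3, so AVC = VC/x = 9 - 4x + x^2 and MC = dTC/dx = 9 - 8x + 3x^2.
AVC is minimized where dAVC/dx = -4 + 2x = 0, at x = 2; min AVC = 9 - 4·2 + 2^2 = $5.
Because $44 ≥ $5, revenue can cover variable cost; the firm operates.
Solving P = MC: -35 - 8x + 3x^2 = 0 ⇒ x = -7/3 or 5. On the upward-sloping branch, x* = 5.
Check: AVC at x = 5 is $14 ≤ P, so revenue covers variable cost.
Profit = P·x − TC = 44·5 − 585 = -$365, a loss, but smaller than the $515 fixed cost the firm would lose by shutting down.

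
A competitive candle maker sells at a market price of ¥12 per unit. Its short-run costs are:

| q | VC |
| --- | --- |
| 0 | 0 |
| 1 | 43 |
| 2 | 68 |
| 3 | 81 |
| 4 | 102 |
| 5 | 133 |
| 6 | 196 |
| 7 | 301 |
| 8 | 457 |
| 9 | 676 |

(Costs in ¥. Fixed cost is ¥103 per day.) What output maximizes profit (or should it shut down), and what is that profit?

q = 0 (shut down); profit = -¥103

Profit at each row (π = 12q − TC): q=0: -103; q=1: -134; q=2: -147; q=3: -148; q=4: -157; q=5: -176; q=6: -227; q=7: -320; q=8: -464; q=9: -671.
Profit is highest at q = 0. Equivalently, the lowest AVC in the table is 102/4 ≈ ¥25.50 at q = 4, and P = ¥12 falls below it — price never covers variable cost, so the firm shuts down and loses only its fixed cost.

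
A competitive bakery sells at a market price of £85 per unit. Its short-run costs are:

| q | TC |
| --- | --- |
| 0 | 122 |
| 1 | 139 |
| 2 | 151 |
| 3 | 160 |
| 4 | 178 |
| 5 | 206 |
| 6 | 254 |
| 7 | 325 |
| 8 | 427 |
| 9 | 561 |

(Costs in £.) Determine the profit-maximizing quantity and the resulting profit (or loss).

q = 7; profit = £270

Profit at each row (π = 85q − TC): q=0: -122; q=1: -54; q=2: 19; q=3: 95; q=4: 162; q=5: 219; q=6: 256; q=7: 270; q=8: 253; q=9: 204.
Profit is maximized at q = 7. AVC there is 203/7 = £29 ≤ P, so producing beats shutting down (which would give -£122).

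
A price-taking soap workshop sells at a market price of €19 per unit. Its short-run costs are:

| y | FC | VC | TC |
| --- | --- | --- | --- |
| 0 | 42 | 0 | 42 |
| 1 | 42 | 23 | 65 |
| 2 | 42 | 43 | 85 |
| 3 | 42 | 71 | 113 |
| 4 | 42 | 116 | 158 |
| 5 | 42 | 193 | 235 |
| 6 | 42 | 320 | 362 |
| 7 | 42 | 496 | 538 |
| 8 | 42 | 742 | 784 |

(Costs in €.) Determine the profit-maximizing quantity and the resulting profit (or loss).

Tabulate TR − TC: y=0: -42; y=1: -46; y=2: -47; y=3: -56; y=4: -82; y=5: -140; y=6: -248; y=7: -405; y=8: -632.
Profit is highest at y = 0. Equivalently, the lowest AVC in the table is 43/2 ≈ €21.50 at y = 2, and P = €19 falls below it — price never covers variable cost, so the firm shuts down and loses only its fixed cost.

y = 0 (shut down); profit = -€42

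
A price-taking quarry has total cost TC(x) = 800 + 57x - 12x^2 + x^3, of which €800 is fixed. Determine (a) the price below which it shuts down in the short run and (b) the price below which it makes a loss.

Shutdown price = €21; break-even price = €117

AVC = 57 - 12x + x^2; minimized at x = 6, giving min AVC = €21. That is the shutdown price.
ATC = 800/x + 57 - 12x + x^2. Setting dATC/dx = −800/x^2 − 12 + 2x = 0 gives x = 10 (since 2·10^3 − 12·10^2 = 800).
min ATC = 800/10 + 57 − 12·10 + 10^2 = €117. That is the break-even price.
For €21 ≤ P < €117 the firm produces at a loss; below €21 it shuts down.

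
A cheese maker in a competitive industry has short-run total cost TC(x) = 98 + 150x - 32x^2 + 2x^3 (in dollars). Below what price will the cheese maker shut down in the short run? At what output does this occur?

The shutdown price is the minimum of AVC. VC = 150x - 32x^2 + 2x^3, so AVC = 150 - 32x + 2x^2.
At the minimum of AVC, MC = AVC. MC = 150 - 64x + 6x^2; setting MC = AVC gives 4x^2 - 32x = 0, so x = 8. min AVC = 22.
So the shutdown price is $22.

$22 per unit, at x = 8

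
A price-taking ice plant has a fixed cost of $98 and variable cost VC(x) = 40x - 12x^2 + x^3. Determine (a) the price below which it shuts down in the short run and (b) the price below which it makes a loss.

Shutdown price = $4; break-even price = $19

AVC = 40 - 12x + x^2; minimized at x = 6, giving min AVC = $4. That is the shutdown price.
ATC = 98/x + 40 - 12x + x^2. Setting dATC/dx = −98/x^2 − 12 + 2x = 0 gives x = 7 (since 2·7^3 − 12·7^2 = 98).
min ATC = 98/7 + 40 − 12·7 + 7^2 = $19. That is the break-even price.
For $4 ≤ P < $19 the firm produces at a loss; below $4 it shuts down.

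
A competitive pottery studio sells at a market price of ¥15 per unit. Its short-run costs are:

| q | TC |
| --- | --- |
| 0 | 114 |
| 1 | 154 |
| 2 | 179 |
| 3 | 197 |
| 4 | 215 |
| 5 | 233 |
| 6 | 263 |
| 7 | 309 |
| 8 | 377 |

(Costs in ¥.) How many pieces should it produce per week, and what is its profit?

q = 0 (shut down); profit = -¥114

Tabulate TR − TC: q=0: -114; q=1: -139; q=2: -149; q=3: -152; q=4: -155; q=5: -158; q=6: -173; q=7: -204; q=8: -257.
Profit is highest at q = 0. Equivalently, the lowest AVC in the table is 119/5 ≈ ¥23.80 at q = 5, and P = ¥15 falls below it — price never covers variable cost, so the firm shuts down and loses only its fixed cost.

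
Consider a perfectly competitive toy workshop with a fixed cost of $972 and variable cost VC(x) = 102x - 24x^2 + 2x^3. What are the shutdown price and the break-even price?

Shutdown price = min AVC. AVC = 102 - 24x + 2x^2, with vertex at x = 6 and minimum $30.
ATC = 972/x + 102 - 24x + 2x^2. Setting dATC/dx = −972/x^2 − 24 + 4x = 0 gives x = 9 (since 4·9^3 − 24·9^2 = 972).
min ATC = 972/9 + 102 − 24·9 + 2·9^2 = $156. That is the break-even price.
Between these two prices the firm operates at a loss; above $156 it earns a profit.

Shutdown price = $30; break-even price = $156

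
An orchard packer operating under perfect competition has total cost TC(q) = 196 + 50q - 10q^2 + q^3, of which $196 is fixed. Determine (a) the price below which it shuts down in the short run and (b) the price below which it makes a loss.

Shutdown price = $25; break-even price = $57

AVC = 50 - 10q + q^2; minimized at q = 5, giving min AVC = $25. That is the shutdown price.
ATC = 196/q + 50 - 10q + q^2. Setting dATC/dq = −196/q^2 − 10 + 2q = 0 gives q = 7 (since 2·7^3 − 10·7^2 = 196).
min ATC = 196/7 + 50 − 10·7 + 7^2 = $57. That is the break-even price.
For $25 ≤ P < $57 the firm produces at a loss; below $25 it shuts down.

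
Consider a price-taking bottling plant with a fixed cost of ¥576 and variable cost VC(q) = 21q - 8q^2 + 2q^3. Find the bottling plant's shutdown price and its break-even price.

Shutdown price = min AVC. AVC = 21 - 8q + 2q^2, with vertex at q = 2 and minimum ¥13.
ATC = 576/q + 21 - 8q + 2q^2. Setting dATC/dq = −576/q^2 − 8 + 4q = 0 gives q = 6 (since 4·6^3 − 8·6^2 = 576).
min ATC = 576/6 + 21 − 8·6 + 2·6^2 = ¥141. That is the break-even price.
Between these two prices the firm operates at a loss; above ¥141 it earns a profit.

Shutdown price = ¥13; break-even price = ¥141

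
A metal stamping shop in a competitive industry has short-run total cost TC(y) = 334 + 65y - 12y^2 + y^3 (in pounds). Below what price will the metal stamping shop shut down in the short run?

The shutdown price is the minimum of AVC. VC = 65y - 12y^2 + y^3, so AVC = 65 - 12y + y^2.
dAVC/dy = -12 + 2y = 0 gives y = 6. min AVC = 65 - 12·6 + 6^2 = 29.
For P < £29 the firm produces nothing.

£29 per unit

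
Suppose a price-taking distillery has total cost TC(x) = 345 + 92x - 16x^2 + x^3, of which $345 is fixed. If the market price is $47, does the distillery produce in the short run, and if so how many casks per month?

Produce at x = 9

From TC, MC = TC'(x) = 92 - 32x + 3x^2 and AVC = VC/x = 92 - 16x + x^2.
AVC hits its minimum where MC = AVC, at x = 8, giving min AVC = 92 - 16·8 + 8^2 = $28.
P = $47 exceeds min AVC = $28, so the firm stays open.
Solving P = MC: 45 - 32x + 3x^2 = 0 ⇒ x = 5/3 or 9. On the upward-sloping branch, x* = 9.
Check: AVC at x = 9 is $29 ≤ P, so revenue covers variable cost.
Profit = P·x − TC = 47·9 − 606 = -$183, a loss, but smaller than the $345 fixed cost the firm would lose by shutting down.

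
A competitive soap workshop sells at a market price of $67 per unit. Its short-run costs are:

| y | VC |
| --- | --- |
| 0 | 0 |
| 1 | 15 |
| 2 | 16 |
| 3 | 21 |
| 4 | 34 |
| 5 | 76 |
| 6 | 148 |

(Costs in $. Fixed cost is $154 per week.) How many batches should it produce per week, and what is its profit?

Profit at each row (π = 67y − TC): y=0: -154; y=1: -102; y=2: -36; y=3: 26; y=4: 80; y=5: 105; y=6: 100.
Profit is maximized at y = 5. AVC there is 76/5 = $15.20 ≤ P, so producing beats shutting down (which would give -$154).

y = 5; profit = $105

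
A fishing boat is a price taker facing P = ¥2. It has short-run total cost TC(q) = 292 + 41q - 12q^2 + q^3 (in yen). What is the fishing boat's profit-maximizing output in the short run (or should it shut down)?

From TC, MC = TC'(q) = 41 - 24q + 3q^2 and AVC = VC/q = 41 - 12q + q^2.
The AVC parabola has its vertex at q = 12/2 = 6, where AVC = 41 - 12·6 + 6^2 = ¥5.
With P < min AVC (¥2 < ¥5), every unit sold adds to the loss.
Shutting down limits the loss to fixed cost, ¥292.

Shut down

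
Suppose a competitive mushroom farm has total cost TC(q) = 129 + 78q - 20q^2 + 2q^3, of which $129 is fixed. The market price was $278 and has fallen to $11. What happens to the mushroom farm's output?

Output falls from 10 to 0 (the firm shuts down)

MC = 78 - 40q + 6q^2; the shutdown threshold is min AVC = $28 (at q = 5).
At P = $278 ≥ min AVC, set P = MC on the rising branch: q = 10.
At P = $11 < min AVC = $28, price no longer covers variable cost at any output, so the firm shuts down: q = 0.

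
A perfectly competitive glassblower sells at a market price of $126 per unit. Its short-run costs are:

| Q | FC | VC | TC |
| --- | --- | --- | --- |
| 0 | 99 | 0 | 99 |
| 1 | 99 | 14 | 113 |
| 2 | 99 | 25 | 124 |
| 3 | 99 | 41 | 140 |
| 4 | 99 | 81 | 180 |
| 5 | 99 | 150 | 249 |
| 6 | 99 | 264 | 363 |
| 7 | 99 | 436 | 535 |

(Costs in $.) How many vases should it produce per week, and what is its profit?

Tabulate TR − TC: Q=0: -99; Q=1: 13; Q=2: 128; Q=3: 238; Q=4: 324; Q=5: 381; Q=6: 393; Q=7: 347.
Profit is maximized at Q = 6. AVC there is 264/6 = $44 ≤ P, so producing beats shutting down (which would give -$99).

Q = 6; profit = $393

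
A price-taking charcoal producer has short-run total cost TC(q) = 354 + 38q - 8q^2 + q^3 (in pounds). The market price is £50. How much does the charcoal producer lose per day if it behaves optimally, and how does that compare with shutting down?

AVC = 38 - 8q + q^2 has its minimum £22 at q = 4; price £50 clears that bar, so the firm operates.
With MC = 38 - 16q + 3q^2, P = MC on the upward-sloping part at q* = 6.
TR = 50·6 = 300. TC = 354 + 156 = 510. Profit = 300 − 510 = -£210.
That loss of £210 beats the £354 the firm would lose by shutting down; producing recovers £144 of fixed cost.

Profit = -£210 at q = 6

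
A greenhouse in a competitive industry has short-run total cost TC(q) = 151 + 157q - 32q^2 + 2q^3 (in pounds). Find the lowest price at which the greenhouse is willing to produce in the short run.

Short-run supply begins at min AVC. From VC = 157q - 32q^2 + 2q^3, AVC = 157 - 32q + 2q^2.
At the minimum of AVC, MC = AVC. MC = 157 - 64q + 6q^2; setting MC = AVC gives 4q^2 - 32q = 0, so q = 8. min AVC = 29.
The firm shuts down for any P below £29.

£29 per unit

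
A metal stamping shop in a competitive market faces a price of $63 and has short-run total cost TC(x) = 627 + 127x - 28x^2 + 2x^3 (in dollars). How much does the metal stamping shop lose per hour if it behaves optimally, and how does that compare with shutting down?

Profit = -$371 at x = 8

AVC = 127 - 28x + 2x^2 has its minimum $29 at x = 7; price $63 clears that bar, so the firm operates.
With MC = 127 - 56x + 6x^2, P = MC on the upward-sloping part at x* = 8.
TR = 63·8 = 504. TC = 627 + 248 = 875. Profit = 504 − 875 = -$371.
Shutting down would mean losing the fixed cost of $627, so operating at a loss of $371 is better by $256.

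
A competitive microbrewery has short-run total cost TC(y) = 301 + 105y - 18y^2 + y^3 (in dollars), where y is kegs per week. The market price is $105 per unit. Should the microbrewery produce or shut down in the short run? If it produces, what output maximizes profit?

Produce at y = 12

From TC, MC = TC'(y) = 105 - 36y + 3y^2 and AVC = VC/y = 105 - 18y + y^2.
AVC hits its minimum where MC = AVC, at y = 9, giving min AVC = 105 - 18·9 + 9^2 = $24.
P = $105 exceeds min AVC = $24, so the firm stays open.
Set P = MC: 105 = 105 - 36y + 3y^2 → -36y + 3y^2 = 0. The roots are y = 0 and y = 12; the profit-maximizing output is on the rising part of MC, so y* = 12.
Check: AVC at y = 12 is $33 ≤ P, so revenue covers variable cost.
Profit = P·y − TC = 105·12 − 697 = $563.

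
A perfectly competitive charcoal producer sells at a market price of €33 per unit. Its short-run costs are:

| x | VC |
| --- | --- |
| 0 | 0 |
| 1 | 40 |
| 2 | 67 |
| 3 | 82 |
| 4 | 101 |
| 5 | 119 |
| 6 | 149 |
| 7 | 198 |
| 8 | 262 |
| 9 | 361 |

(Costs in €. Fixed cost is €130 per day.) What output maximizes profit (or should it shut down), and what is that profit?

x = 6; profit = -€81

Compute π = P·x − TC at each output: x=0: -130; x=1: -137; x=2: -131; x=3: -113; x=4: -99; x=5: -84; x=6: -81; x=7: -97; x=8: -128; x=9: -194.
Profit is maximized at x = 6. AVC there is 149/6 = €24.83 ≤ P, so producing beats shutting down (which would give -€130).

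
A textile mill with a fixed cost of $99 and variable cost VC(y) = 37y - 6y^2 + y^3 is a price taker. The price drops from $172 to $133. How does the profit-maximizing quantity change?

MC = 37 - 12y + 3y^2; the shutdown threshold is min AVC = $28 (at y = 3).
With P = $172 above the shutdown price, P = MC gives y = 9.
At P = $133 ≥ min AVC, set P = MC: y = 8. The firm stays open but cuts output.

Output falls from 9 to 8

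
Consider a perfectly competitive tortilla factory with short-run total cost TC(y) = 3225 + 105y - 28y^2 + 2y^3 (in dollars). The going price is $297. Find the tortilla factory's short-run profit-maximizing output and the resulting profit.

AVC = 105 - 28y + 2y^2; min AVC = $7 at y = 7. Since P = $297 ≥ min AVC, the firm produces.
With MC = 105 - 56y + 6y^2, P = MC on the upward-sloping part at y* = 12.
TR = 297·12 = 3564. TC = 3225 + 684 = 3909. Profit = 3564 − 3909 = -$345.
By producing, the firm covers all variable cost plus $2880 of fixed cost; shutting down would lose the full $3225.

Profit = -$345 at y = 12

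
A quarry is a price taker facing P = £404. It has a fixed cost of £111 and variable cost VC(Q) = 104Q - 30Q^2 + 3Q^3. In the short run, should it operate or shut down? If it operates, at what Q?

Produce at Q = 10

From TC, MC = TC'(Q) = 104 - 60Q + 9Q^2 and AVC = VC/Q = 104 - 30Q + 3Q^2.
AVC hits its minimum where MC = AVC, at Q = 5, giving min AVC = 104 - 30·5 + 3·5^2 = £29.
Because £404 ≥ £29, revenue can cover variable cost; the firm operates.
Set P = MC: 404 = 104 - 60Q + 9Q^2 → -300 - 60Q + 9Q^2 = 0. The roots are Q = -10/3 and Q = 10; the profit-maximizing output is on the rising part of MC, so Q* = 10.
Check: AVC at Q = 10 is £104 ≤ P, so revenue covers variable cost.
Profit = P·Q − TC = 404·10 − 1151 = £2889.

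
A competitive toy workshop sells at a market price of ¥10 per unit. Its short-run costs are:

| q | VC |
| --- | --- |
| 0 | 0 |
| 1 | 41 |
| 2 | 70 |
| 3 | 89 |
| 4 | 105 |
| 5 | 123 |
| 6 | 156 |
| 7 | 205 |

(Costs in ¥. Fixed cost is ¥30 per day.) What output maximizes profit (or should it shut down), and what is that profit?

Compute π = P·q − TC at each output: q=0: -30; q=1: -61; q=2: -80; q=3: -89; q=4: -95; q=5: -103; q=6: -126; q=7: -165.
Profit is highest at q = 0. Equivalently, the lowest AVC in the table is 123/5 ≈ ¥24.60 at q = 5, and P = ¥10 falls below it — price never covers variable cost, so the firm shuts down and loses only its fixed cost.

q = 0 (shut down); profit = -¥30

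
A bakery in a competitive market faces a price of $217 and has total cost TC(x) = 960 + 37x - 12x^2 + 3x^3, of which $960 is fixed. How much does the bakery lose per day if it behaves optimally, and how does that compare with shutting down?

AVC = 37 - 12x + 3x^2 has its minimum $25 at x = 2; price $217 clears that bar, so the firm operates.
With MC = 37 - 24x + 9x^2, P = MC on the upward-sloping part at x* = 6.
TR = 217·6 = 1302. TC = 960 + 438 = 1398. Profit = 1302 − 1398 = -$96.
Shutting down would mean losing the fixed cost of $960, so operating at a loss of $96 is better by $864.

Profit = -$96 at x = 6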